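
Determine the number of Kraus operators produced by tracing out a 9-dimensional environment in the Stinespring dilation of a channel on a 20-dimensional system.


Tracing out the environment in an orthonormal basis {|i>_E} gives Kraus operators K_i = <i|_E U |0>_E.
Number of Kraus operators = dim(H_env) = d_env
= 9

9


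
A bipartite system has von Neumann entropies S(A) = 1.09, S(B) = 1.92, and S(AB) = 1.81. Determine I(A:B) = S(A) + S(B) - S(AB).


I(A:B) = S(A) + S(B) - S(AB)
= 1.09 + 1.92 - 1.81
= 1.2000

1.2000


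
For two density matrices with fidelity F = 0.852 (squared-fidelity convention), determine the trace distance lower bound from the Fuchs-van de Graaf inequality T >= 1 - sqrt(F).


Fuchs-van de Graaf (squared-fidelity convention): 1 - sqrt(F) <= T <= sqrt(1 - F).
Lower bound: T >= 1 - sqrt(F)
sqrt(F) = sqrt(0.852) = 0.9230
T >= 1 - 0.9230
T >= 0.0770

0.0770


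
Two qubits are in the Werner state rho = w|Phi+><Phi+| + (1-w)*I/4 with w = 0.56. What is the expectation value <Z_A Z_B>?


|Phi+> = (|00> + |11>)/sqrt(2)
For the pure Bell state, <Z_A Z_B> = +1 (Bell-state Pauli correlator).
The maximally-mixed part I/4 has tr(I/4 * P tensor P) = 0 for any traceless Pauli P.
So <Z_A Z_B>_rho = w * (+1) + (1 - w) * 0
= 0.56 * (+1)
= 0.5600

0.5600


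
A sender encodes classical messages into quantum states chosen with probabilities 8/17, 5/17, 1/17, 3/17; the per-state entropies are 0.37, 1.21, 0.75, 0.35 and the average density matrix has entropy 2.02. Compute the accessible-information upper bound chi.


chi = S(rho) - sum_i p_i * S(rho_i)
Weighted entropy = 8/17 * 0.37 + 5/17 * 1.21 + 1/17 * 0.75 + 3/17 * 0.35
= 0.6359
chi = 2.02 - 0.6359
= 1.3841

1.3841


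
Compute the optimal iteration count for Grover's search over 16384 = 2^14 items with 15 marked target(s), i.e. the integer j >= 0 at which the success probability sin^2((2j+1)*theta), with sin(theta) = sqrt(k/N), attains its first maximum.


After j Grover iterations the success probability is P(j) = sin^2((2j+1)*theta), where sin(theta) = sqrt(k/N).
N = 2^14 = 16384, k = 15
sin(theta) = sqrt(k/N) = 0.03025768239
theta = arcsin(sqrt(k/N)) = 0.03026230125 rad
P(j) reaches its first maximum when (2j+1)*theta is as close as possible to pi/2, i.e. j = round(pi/(4*theta) - 1/2).
pi/(4*theta) - 1/2 = 25.4530
(For comparison, the common estimate pi/4 * sqrt(N/k) = 25.9570; the exact maximiser is used here.)
Optimal iterations = 25

25


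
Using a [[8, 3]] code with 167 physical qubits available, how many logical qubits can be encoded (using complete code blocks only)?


Each code block uses 8 physical qubits for 3 logical qubit(s).
Number of complete blocks = floor(167 / 8) = 20
Logical qubits = 20 * 3
= 60

60


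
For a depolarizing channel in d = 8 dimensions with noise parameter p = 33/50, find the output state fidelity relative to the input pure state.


F = (1-p) + p/d
= (1 - 0.6600) + 0.6600/8
= 0.3400 + 0.0825
= 0.4225

0.4225


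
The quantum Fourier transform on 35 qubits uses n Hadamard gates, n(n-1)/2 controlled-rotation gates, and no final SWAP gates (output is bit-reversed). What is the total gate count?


Hadamard gates: 35
Controlled rotations: n*(n-1)/2 = 35*34/2 = 595
SWAP gates: 0 (omitted)
Total = 35 + 595
= 630

630


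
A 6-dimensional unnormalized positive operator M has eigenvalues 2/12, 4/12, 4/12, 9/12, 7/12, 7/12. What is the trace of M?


tr(M) = sum of eigenvalues
= 2/12 + 4/12 + 4/12 + 9/12 + 7/12 + 7/12
= 33/12
= 2.7500

2.7500


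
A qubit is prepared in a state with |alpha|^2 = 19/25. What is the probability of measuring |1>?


|alpha|^2 = 19/25 = 0.7600
|beta|^2 = 1 - 19/25 = 6/25 = 0.2400
P(|1>) = |beta|^2 = 0.2400

0.2400


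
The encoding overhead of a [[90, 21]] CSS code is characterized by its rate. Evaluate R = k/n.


Code rate R = k/n
= 21/90
= 0.2333

0.2333


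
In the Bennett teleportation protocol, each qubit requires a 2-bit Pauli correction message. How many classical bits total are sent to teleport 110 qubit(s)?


Quantum teleportation requires 2 classical bits per qubit teleported.
110 qubit(s) -> 2 * 110 = 220 classical bits

220


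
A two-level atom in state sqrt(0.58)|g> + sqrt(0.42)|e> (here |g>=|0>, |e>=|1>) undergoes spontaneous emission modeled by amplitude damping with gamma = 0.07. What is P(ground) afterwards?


For amplitude damping with parameter gamma on state sqrt(a)|0> + sqrt(b)|1>:
alpha^2 = 0.58, beta^2 = 0.42
P(|0>) = alpha^2 + gamma * beta^2
= 0.58 + 0.07 * 0.42
= 0.58 + 0.0294
= 0.6094

0.6094


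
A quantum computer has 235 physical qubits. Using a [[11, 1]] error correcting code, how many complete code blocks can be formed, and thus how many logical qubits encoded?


Each code block uses 11 physical qubits for 1 logical qubit(s).
Number of complete blocks = floor(235 / 11) = 21
Logical qubits = 21 * 1
= 21

21


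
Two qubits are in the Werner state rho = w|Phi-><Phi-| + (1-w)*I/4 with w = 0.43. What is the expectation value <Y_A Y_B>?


|Phi-> = (|00> - |11>)/sqrt(2)
For the pure Bell state, <Y_A Y_B> = +1 (Bell-state Pauli correlator).
The maximally-mixed part I/4 has tr(I/4 * P tensor P) = 0 for any traceless Pauli P.
So <Y_A Y_B>_rho = w * (+1) + (1 - w) * 0
= 0.43 * (+1)
= 0.4300

0.4300


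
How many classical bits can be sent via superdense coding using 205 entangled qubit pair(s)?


Superdense coding allows 2 classical bits per shared entangled pair.
205 pair(s) -> 2 * 205 = 410 classical bits

410


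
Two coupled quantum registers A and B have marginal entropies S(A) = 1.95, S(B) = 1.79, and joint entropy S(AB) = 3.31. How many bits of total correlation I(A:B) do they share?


I(A:B) = S(A) + S(B) - S(AB)
= 1.95 + 1.79 - 3.31
= 0.4300

0.4300


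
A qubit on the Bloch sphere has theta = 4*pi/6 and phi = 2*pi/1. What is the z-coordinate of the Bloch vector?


theta = 2.0944, phi = 6.2832
r_z = cos(theta) = -0.5000

-0.5000


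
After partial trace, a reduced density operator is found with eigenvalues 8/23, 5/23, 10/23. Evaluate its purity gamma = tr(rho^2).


tr(rho^2) = sum of eigenvalues squared
= (8/23)^2 + (5/23)^2 + (10/23)^2
= (64 + 25 + 100) / 529
= 189/529
= 0.3573

0.3573


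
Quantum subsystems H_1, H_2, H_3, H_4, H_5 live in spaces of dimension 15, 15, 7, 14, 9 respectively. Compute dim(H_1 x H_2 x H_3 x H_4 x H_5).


dim(H_1 x H_2 x H_3 x H_4 x H_5) = 15 * 15 * 7 * 14 * 9
= 225 * 7 * 14 * 9
= 1575 * 14 * 9
= 22050 * 9
= 198450

198450


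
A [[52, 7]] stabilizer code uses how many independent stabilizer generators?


For an [[n,k]] stabilizer code:
Number of stabilizer generators = n - k
= 52 - 7
= 45

45


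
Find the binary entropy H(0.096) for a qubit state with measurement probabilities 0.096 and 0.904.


S = -p*log2(p) - (1-p)*log2(1-p)
p = 0.0960, 1-p = 0.9040
= -0.0960 * log2(0.0960) - 0.9040 * log2(0.9040)
= -(-0.3246) - (-0.1316)
= 0.4562

0.4562


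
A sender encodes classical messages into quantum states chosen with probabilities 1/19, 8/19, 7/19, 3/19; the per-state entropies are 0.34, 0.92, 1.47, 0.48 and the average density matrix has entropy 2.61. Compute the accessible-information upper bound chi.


chi = S(rho) - sum_i p_i * S(rho_i)
Weighted entropy = 1/19 * 0.34 + 8/19 * 0.92 + 7/19 * 1.47 + 3/19 * 0.48
= 1.0226
chi = 2.61 - 1.0226
= 1.5874

1.5874


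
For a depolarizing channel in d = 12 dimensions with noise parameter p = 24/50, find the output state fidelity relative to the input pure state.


F = (1-p) + p/d
= (1 - 0.4800) + 0.4800/12
= 0.5200 + 0.0400
= 0.5600

0.5600


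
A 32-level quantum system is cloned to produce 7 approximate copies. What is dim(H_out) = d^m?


Output space = H^(tensor 7) where dim(H) = 32
dim = 32^7
= 1024 (after 2 factors)
= 32768 (after 3 factors)
= 1048576 (after 4 factors)
= 33554432 (after 5 factors)
= 1073741824 (after 6 factors)
= 34359738368 (after 7 factors)
= 34359738368

34359738368


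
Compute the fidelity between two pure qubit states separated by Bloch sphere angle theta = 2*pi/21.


For states separated by angle theta on Bloch sphere:
F = cos^2(theta/2)
theta = 2*pi/21 = 0.2992
theta/2 = 0.1496
cos(theta/2) = 0.9888
F = 0.9778

0.9778


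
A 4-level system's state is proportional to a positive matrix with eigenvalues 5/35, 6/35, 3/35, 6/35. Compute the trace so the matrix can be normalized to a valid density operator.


tr(M) = sum of eigenvalues
= 5/35 + 6/35 + 3/35 + 6/35
= 20/35
= 0.5714

0.5714


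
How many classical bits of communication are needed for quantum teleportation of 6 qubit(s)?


Quantum teleportation requires 2 classical bits per qubit teleported.
6 qubit(s) -> 2 * 6 = 12 classical bits

12


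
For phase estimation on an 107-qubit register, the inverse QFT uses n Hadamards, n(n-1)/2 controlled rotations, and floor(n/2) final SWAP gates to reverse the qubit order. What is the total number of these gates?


Hadamard gates: 107
Controlled rotations: n*(n-1)/2 = 107*106/2 = 5671
SWAP gates: floor(n/2) = floor(107/2) = 53
Total = 107 + 5671 + 53
= 5831

5831


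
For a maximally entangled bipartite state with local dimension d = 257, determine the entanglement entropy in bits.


For a maximally entangled state in d x d:
S = log2(d) = log2(257)
= 8.0056

8.0056


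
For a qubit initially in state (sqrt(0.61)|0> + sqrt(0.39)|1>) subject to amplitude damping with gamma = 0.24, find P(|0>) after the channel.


For amplitude damping with parameter gamma on state sqrt(a)|0> + sqrt(b)|1>:
alpha^2 = 0.61, beta^2 = 0.39
P(|0>) = alpha^2 + gamma * beta^2
= 0.61 + 0.24 * 0.39
= 0.61 + 0.0936
= 0.7036

0.7036


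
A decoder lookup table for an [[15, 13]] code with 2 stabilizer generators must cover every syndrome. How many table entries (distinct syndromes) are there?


Each stabilizer generator gives a binary (+1 or -1) measurement outcome.
With 2 independent generators:
Total syndromes = 2^2
= 4

4


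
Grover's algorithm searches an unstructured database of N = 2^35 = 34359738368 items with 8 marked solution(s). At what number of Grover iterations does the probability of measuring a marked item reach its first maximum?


After j Grover iterations the success probability is P(j) = sin^2((2j+1)*theta), where sin(theta) = sqrt(k/N).
N = 2^35 = 34359738368, k = 8
sin(theta) = sqrt(k/N) = 1.525878906e-05
theta = arcsin(sqrt(k/N)) = 1.525878906e-05 rad
P(j) reaches its first maximum when (2j+1)*theta is as close as possible to pi/2, i.e. j = round(pi/(4*theta) - 1/2).
pi/(4*theta) - 1/2 = 51471.3540
(For comparison, the common estimate pi/4 * sqrt(N/k) = 51471.8540; the exact maximiser is used here.)
Optimal iterations = 51471

51471


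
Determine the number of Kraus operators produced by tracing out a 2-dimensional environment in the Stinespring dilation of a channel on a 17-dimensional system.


Tracing out the environment in an orthonormal basis {|i>_E} gives Kraus operators K_i = <i|_E U |0>_E.
Number of Kraus operators = dim(H_env) = d_env
= 2

2


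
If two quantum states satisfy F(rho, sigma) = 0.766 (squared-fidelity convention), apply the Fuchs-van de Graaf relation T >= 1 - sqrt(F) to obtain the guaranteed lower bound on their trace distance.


Fuchs-van de Graaf (squared-fidelity convention): 1 - sqrt(F) <= T <= sqrt(1 - F).
Lower bound: T >= 1 - sqrt(F)
sqrt(F) = sqrt(0.766) = 0.8752
T >= 1 - 0.8752
T >= 0.1248

0.1248


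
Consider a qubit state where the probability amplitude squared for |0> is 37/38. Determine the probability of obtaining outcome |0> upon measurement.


|alpha|^2 = 37/38 = 0.9737
|beta|^2 = 1 - 37/38 = 1/38 = 0.0263
P(|0>) = |alpha|^2 = 0.9737

0.9737


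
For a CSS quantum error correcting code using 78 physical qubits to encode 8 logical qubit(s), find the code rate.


Code rate R = k/n
= 8/78
= 0.1026

0.1026


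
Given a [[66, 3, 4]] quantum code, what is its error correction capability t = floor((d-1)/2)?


Code parameters: [[66, 3, 4]], distance d = 4.
Number of correctable errors = floor((d-1)/2)
= floor((4 - 1)/2)
= floor(3/2)
= 1

1


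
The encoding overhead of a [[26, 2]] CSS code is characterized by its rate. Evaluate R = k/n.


Code rate R = k/n
= 2/26
= 0.0769

0.0769


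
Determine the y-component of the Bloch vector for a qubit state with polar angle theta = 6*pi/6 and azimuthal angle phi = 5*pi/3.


theta = 3.1416, phi = 5.2360
r_y = sin(theta)*sin(phi) = 0.0000 * -0.8660
r_y = 0.0000

0.0000


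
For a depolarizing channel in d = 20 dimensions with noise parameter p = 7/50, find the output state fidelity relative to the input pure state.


F = (1-p) + p/d
= (1 - 0.1400) + 0.1400/20
= 0.8600 + 0.0070
= 0.8670

0.8670


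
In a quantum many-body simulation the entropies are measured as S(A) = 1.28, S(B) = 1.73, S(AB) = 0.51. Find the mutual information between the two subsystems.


I(A:B) = S(A) + S(B) - S(AB)
= 1.28 + 1.73 - 0.51
= 2.5000

2.5000


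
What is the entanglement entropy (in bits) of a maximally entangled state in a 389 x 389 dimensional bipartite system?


For a maximally entangled state in d x d:
S = log2(d) = log2(389)
= 8.6036

8.6036


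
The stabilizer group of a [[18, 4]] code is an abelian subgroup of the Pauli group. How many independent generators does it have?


For an [[n,k]] stabilizer code:
Number of stabilizer generators = n - k
= 18 - 4
= 14

14


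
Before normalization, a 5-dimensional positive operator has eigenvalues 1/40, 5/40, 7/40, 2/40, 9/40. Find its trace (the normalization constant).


tr(M) = sum of eigenvalues
= 1/40 + 5/40 + 7/40 + 2/40 + 9/40
= 24/40
= 0.6000

0.6000


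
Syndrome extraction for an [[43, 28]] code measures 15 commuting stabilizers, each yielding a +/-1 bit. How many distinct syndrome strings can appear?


Each stabilizer generator gives a binary (+1 or -1) measurement outcome.
With 15 independent generators:
Total syndromes = 2^15
= 32768

32768


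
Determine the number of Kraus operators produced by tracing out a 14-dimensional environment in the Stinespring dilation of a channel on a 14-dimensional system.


Tracing out the environment in an orthonormal basis {|i>_E} gives Kraus operators K_i = <i|_E U |0>_E.
Number of Kraus operators = dim(H_env) = d_env
= 14

14


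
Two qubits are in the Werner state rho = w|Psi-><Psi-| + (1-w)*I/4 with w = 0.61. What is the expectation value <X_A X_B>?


|Psi-> = (|01> - |10>)/sqrt(2)
For the pure Bell state, <X_A X_B> = -1 (Bell-state Pauli correlator).
The maximally-mixed part I/4 has tr(I/4 * P tensor P) = 0 for any traceless Pauli P.
So <X_A X_B>_rho = w * (-1) + (1 - w) * 0
= 0.61 * (-1)
= -0.6100

-0.6100


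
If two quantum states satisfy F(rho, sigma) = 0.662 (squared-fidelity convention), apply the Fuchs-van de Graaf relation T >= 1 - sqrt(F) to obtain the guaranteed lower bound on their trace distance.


Fuchs-van de Graaf (squared-fidelity convention): 1 - sqrt(F) <= T <= sqrt(1 - F).
Lower bound: T >= 1 - sqrt(F)
sqrt(F) = sqrt(0.662) = 0.8136
T >= 1 - 0.8136
T >= 0.1864

0.1864


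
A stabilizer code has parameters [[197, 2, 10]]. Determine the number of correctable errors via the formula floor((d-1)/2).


Code parameters: [[197, 2, 10]], distance d = 10.
Number of correctable errors = floor((d-1)/2)
= floor((10 - 1)/2)
= floor(9/2)
= 4

4


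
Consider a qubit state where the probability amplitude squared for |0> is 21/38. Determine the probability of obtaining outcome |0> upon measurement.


|alpha|^2 = 21/38 = 0.5526
|beta|^2 = 1 - 21/38 = 17/38 = 0.4474
P(|0>) = |alpha|^2 = 0.5526

0.5526


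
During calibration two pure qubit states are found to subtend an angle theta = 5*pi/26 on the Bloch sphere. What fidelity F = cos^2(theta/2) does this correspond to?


For states separated by angle theta on Bloch sphere:
F = cos^2(theta/2)
theta = 5*pi/26 = 0.6042
theta/2 = 0.3021
cos(theta/2) = 0.9547
F = 0.9115

0.9115


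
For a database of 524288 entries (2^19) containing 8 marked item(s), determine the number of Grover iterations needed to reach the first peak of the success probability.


After j Grover iterations the success probability is P(j) = sin^2((2j+1)*theta), where sin(theta) = sqrt(k/N).
N = 2^19 = 524288, k = 8
sin(theta) = sqrt(k/N) = 0.00390625
theta = arcsin(sqrt(k/N)) = 0.003906259934 rad
P(j) reaches its first maximum when (2j+1)*theta is as close as possible to pi/2, i.e. j = round(pi/(4*theta) - 1/2).
pi/(4*theta) - 1/2 = 200.5614
(For comparison, the common estimate pi/4 * sqrt(N/k) = 201.0619; the exact maximiser is used here.)
Optimal iterations = 201

201


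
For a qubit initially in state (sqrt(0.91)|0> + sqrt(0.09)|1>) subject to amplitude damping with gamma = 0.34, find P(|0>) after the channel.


For amplitude damping with parameter gamma on state sqrt(a)|0> + sqrt(b)|1>:
alpha^2 = 0.91, beta^2 = 0.09
P(|0>) = alpha^2 + gamma * beta^2
= 0.91 + 0.34 * 0.09
= 0.91 + 0.0306
= 0.9406

0.9406


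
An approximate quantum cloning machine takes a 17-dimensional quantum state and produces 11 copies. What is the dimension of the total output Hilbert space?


Output space = H^(tensor 11) where dim(H) = 17
dim = 17^11
= 289 (after 2 factors)
= 4913 (after 3 factors)
= 83521 (after 4 factors)
= 1419857 (after 5 factors)
= 24137569 (after 6 factors)
= 410338673 (after 7 factors)
= 6975757441 (after 8 factors)
= 118587876497 (after 9 factors)
= 2015993900449 (after 10 factors)
= 34271896307633 (after 11 factors)
= 34271896307633

34271896307633


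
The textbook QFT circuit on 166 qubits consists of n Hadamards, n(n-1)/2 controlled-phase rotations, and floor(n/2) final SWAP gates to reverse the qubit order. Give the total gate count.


Hadamard gates: 166
Controlled rotations: n*(n-1)/2 = 166*165/2 = 13695
SWAP gates: floor(n/2) = floor(166/2) = 83
Total = 166 + 13695 + 83
= 13944

13944


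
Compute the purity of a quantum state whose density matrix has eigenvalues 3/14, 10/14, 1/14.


tr(rho^2) = sum of eigenvalues squared
= (3/14)^2 + (10/14)^2 + (1/14)^2
= (9 + 100 + 1) / 196
= 110/196
= 0.5612

0.5612


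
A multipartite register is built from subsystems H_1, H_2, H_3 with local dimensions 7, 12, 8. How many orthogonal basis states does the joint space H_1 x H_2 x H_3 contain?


dim(H_1 x H_2 x H_3) = 7 * 12 * 8
= 84 * 8
= 672

672


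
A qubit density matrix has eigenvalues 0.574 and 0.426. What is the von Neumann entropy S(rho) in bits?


S = -p*log2(p) - (1-p)*log2(1-p)
p = 0.5740, 1-p = 0.4260
= -0.5740 * log2(0.5740) - 0.4260 * log2(0.4260)
= -(-0.4597) - (-0.5244)
= 0.9841

0.9841


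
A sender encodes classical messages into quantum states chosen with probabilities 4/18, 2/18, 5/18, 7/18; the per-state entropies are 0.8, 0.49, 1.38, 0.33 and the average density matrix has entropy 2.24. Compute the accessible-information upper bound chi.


chi = S(rho) - sum_i p_i * S(rho_i)
Weighted entropy = 4/18 * 0.8 + 2/18 * 0.49 + 5/18 * 1.38 + 7/18 * 0.33
= 0.7439
chi = 2.24 - 0.7439
= 1.4961

1.4961


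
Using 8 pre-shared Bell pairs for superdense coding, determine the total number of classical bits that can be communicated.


Superdense coding allows 2 classical bits per shared entangled pair.
8 pair(s) -> 2 * 8 = 16 classical bits

16


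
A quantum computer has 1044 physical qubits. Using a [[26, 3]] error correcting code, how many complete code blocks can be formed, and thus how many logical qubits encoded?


Each code block uses 26 physical qubits for 3 logical qubit(s).
Number of complete blocks = floor(1044 / 26) = 40
Logical qubits = 40 * 3
= 120

120


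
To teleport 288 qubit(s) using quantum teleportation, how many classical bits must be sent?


Quantum teleportation requires 2 classical bits per qubit teleported.
288 qubit(s) -> 2 * 288 = 576 classical bits

576


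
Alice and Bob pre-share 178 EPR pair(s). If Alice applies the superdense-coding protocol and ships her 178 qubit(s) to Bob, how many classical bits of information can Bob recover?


Superdense coding allows 2 classical bits per shared entangled pair.
178 pair(s) -> 2 * 178 = 356 classical bits

356


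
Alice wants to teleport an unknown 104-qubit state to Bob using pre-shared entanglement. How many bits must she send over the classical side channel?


Quantum teleportation requires 2 classical bits per qubit teleported.
104 qubit(s) -> 2 * 104 = 208 classical bits

208


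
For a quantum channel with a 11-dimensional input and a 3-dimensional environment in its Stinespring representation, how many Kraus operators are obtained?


Tracing out the environment in an orthonormal basis {|i>_E} gives Kraus operators K_i = <i|_E U |0>_E.
Number of Kraus operators = dim(H_env) = d_env
= 3

3


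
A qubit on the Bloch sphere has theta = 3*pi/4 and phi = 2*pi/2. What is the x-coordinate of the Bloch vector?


theta = 2.3562, phi = 3.1416
r_x = sin(theta)*cos(phi) = 0.7071 * -1.0000
r_x = -0.7071

-0.7071


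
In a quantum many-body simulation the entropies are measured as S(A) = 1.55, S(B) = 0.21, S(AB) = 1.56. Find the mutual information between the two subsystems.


I(A:B) = S(A) + S(B) - S(AB)
= 1.55 + 0.21 - 1.56
= 0.2000

0.2000


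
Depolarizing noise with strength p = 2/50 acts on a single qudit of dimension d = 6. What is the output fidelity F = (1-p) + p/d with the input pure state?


F = (1-p) + p/d
= (1 - 0.0400) + 0.0400/6
= 0.9600 + 0.0067
= 0.9667

0.9667


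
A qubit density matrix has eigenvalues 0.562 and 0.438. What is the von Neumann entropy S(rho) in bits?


S = -p*log2(p) - (1-p)*log2(1-p)
p = 0.5620, 1-p = 0.4380
= -0.5620 * log2(0.5620) - 0.4380 * log2(0.4380)
= -(-0.4672) - (-0.5217)
= 0.9889

0.9889


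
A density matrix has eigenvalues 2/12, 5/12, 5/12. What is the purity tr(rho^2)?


tr(rho^2) = sum of eigenvalues squared
= (2/12)^2 + (5/12)^2 + (5/12)^2
= (4 + 25 + 25) / 144
= 54/144
= 0.3750

0.3750


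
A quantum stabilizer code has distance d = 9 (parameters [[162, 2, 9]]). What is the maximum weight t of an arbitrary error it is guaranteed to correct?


Code parameters: [[162, 2, 9]], distance d = 9.
Number of correctable errors = floor((d-1)/2)
= floor((9 - 1)/2)
= floor(8/2)
= 4

4


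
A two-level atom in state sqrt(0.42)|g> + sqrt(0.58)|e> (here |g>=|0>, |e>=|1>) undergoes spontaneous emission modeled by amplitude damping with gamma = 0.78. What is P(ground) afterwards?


For amplitude damping with parameter gamma on state sqrt(a)|0> + sqrt(b)|1>:
alpha^2 = 0.42, beta^2 = 0.58
P(|0>) = alpha^2 + gamma * beta^2
= 0.42 + 0.78 * 0.58
= 0.42 + 0.4524
= 0.8724

0.8724


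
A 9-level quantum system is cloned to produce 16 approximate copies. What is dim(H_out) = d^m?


Output space = H^(tensor 16) where dim(H) = 9
dim = 9^16
= 81 (after 2 factors)
= 729 (after 3 factors)
= 6561 (after 4 factors)
= 59049 (after 5 factors)
= 531441 (after 6 factors)
= 4782969 (after 7 factors)
= 43046721 (after 8 factors)
= 387420489 (after 9 factors)
= 3486784401 (after 10 factors)
= 31381059609 (after 11 factors)
= 282429536481 (after 12 factors)
= 2541865828329 (after 13 factors)
= 22876792454961 (after 14 factors)
= 205891132094649 (after 15 factors)
= 1853020188851841 (after 16 factors)
= 1853020188851841

1853020188851841


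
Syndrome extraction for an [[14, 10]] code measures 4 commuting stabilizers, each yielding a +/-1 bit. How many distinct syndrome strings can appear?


Each stabilizer generator gives a binary (+1 or -1) measurement outcome.
With 4 independent generators:
Total syndromes = 2^4
= 16

16


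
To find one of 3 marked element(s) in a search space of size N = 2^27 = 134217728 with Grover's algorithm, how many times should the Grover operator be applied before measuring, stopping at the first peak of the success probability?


After j Grover iterations the success probability is P(j) = sin^2((2j+1)*theta), where sin(theta) = sqrt(k/N).
N = 2^27 = 134217728, k = 3
sin(theta) = sqrt(k/N) = 0.0001495049892
theta = arcsin(sqrt(k/N)) = 0.0001495049897 rad
P(j) reaches its first maximum when (2j+1)*theta is as close as possible to pi/2, i.e. j = round(pi/(4*theta) - 1/2).
pi/(4*theta) - 1/2 = 5252.8241
(For comparison, the common estimate pi/4 * sqrt(N/k) = 5253.3241; the exact maximiser is used here.)
Optimal iterations = 5253

5253


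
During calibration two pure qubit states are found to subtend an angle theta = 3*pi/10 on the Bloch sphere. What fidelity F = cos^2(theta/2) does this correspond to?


For states separated by angle theta on Bloch sphere:
F = cos^2(theta/2)
theta = 3*pi/10 = 0.9425
theta/2 = 0.4712
cos(theta/2) = 0.8910
F = 0.7939

0.7939


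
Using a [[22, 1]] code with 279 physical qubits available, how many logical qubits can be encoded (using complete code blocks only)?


Each code block uses 22 physical qubits for 1 logical qubit(s).
Number of complete blocks = floor(279 / 22) = 12
Logical qubits = 12 * 1
= 12

12


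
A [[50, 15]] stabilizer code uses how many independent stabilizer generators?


For an [[n,k]] stabilizer code:
Number of stabilizer generators = n - k
= 50 - 15
= 35

35


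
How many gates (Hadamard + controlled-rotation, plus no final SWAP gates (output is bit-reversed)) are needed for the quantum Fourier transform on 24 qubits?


Hadamard gates: 24
Controlled rotations: n*(n-1)/2 = 24*23/2 = 276
SWAP gates: 0 (omitted)
Total = 24 + 276
= 300

300


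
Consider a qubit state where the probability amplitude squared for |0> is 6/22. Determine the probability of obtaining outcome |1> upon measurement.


|alpha|^2 = 6/22 = 0.2727
|beta|^2 = 1 - 6/22 = 16/22 = 0.7273
P(|1>) = |beta|^2 = 0.7273

0.7273


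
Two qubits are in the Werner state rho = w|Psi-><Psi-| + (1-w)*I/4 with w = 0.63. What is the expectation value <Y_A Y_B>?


|Psi-> = (|01> - |10>)/sqrt(2)
For the pure Bell state, <Y_A Y_B> = -1 (Bell-state Pauli correlator).
The maximally-mixed part I/4 has tr(I/4 * P tensor P) = 0 for any traceless Pauli P.
So <Y_A Y_B>_rho = w * (-1) + (1 - w) * 0
= 0.63 * (-1)
= -0.6300

-0.6300


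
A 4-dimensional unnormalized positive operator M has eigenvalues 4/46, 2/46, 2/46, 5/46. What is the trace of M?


tr(M) = sum of eigenvalues
= 4/46 + 2/46 + 2/46 + 5/46
= 13/46
= 0.2826

0.2826


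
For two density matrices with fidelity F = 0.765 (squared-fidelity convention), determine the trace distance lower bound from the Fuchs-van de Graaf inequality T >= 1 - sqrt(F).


Fuchs-van de Graaf (squared-fidelity convention): 1 - sqrt(F) <= T <= sqrt(1 - F).
Lower bound: T >= 1 - sqrt(F)
sqrt(F) = sqrt(0.765) = 0.8746
T >= 1 - 0.8746
T >= 0.1254

0.1254


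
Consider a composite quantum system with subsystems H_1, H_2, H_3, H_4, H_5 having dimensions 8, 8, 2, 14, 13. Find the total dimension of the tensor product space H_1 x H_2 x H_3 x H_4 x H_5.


dim(H_1 x H_2 x H_3 x H_4 x H_5) = 8 * 8 * 2 * 14 * 13
= 64 * 2 * 14 * 13
= 128 * 14 * 13
= 1792 * 13
= 23296

23296


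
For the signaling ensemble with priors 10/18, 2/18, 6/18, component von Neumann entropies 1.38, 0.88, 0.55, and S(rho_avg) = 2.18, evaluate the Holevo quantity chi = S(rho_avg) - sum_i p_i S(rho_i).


chi = S(rho) - sum_i p_i * S(rho_i)
Weighted entropy = 10/18 * 1.38 + 2/18 * 0.88 + 6/18 * 0.55
= 1.0478
chi = 2.18 - 1.0478
= 1.1322

1.1322


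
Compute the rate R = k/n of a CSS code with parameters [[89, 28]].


Code rate R = k/n
= 28/89
= 0.3146

0.3146


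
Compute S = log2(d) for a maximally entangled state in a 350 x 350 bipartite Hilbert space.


For a maximally entangled state in d x d:
S = log2(d) = log2(350)
= 8.4512

8.4512


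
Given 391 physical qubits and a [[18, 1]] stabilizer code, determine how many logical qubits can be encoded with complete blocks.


Each code block uses 18 physical qubits for 1 logical qubit(s).
Number of complete blocks = floor(391 / 18) = 21
Logical qubits = 21 * 1
= 21

21


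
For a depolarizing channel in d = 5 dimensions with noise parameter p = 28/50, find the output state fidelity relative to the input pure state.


F = (1-p) + p/d
= (1 - 0.5600) + 0.5600/5
= 0.4400 + 0.1120
= 0.5520

0.5520


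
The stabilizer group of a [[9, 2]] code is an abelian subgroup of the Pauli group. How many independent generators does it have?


For an [[n,k]] stabilizer code:
Number of stabilizer generators = n - k
= 9 - 2
= 7

7


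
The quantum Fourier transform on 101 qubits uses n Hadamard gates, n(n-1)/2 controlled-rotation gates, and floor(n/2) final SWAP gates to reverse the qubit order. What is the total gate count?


Hadamard gates: 101
Controlled rotations: n*(n-1)/2 = 101*100/2 = 5050
SWAP gates: floor(n/2) = floor(101/2) = 50
Total = 101 + 5050 + 50
= 5201

5201


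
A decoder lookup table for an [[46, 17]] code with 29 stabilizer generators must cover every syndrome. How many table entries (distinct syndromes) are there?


Each stabilizer generator gives a binary (+1 or -1) measurement outcome.
With 29 independent generators:
Total syndromes = 2^29
= 536870912

536870912


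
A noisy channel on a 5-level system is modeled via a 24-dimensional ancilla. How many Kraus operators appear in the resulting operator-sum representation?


Tracing out the environment in an orthonormal basis {|i>_E} gives Kraus operators K_i = <i|_E U |0>_E.
Number of Kraus operators = dim(H_env) = d_env
= 24

24


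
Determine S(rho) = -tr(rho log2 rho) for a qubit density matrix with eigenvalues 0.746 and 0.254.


S = -p*log2(p) - (1-p)*log2(1-p)
p = 0.7460, 1-p = 0.2540
= -0.7460 * log2(0.7460) - 0.2540 * log2(0.2540)
= -(-0.3154) - (-0.5022)
= 0.8176

0.8176


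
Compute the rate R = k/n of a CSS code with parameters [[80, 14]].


Code rate R = k/n
= 14/80
= 0.1750

0.1750


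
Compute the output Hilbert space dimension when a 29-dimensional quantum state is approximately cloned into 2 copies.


Output space = H^(tensor 2) where dim(H) = 29
dim = 29^2
= 841

841


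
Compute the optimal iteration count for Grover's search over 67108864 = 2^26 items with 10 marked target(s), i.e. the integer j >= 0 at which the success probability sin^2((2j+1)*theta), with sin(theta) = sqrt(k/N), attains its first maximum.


After j Grover iterations the success probability is P(j) = sin^2((2j+1)*theta), where sin(theta) = sqrt(k/N).
N = 2^26 = 67108864, k = 10
sin(theta) = sqrt(k/N) = 0.0003860202222
theta = arcsin(sqrt(k/N)) = 0.0003860202318 rad
P(j) reaches its first maximum when (2j+1)*theta is as close as possible to pi/2, i.e. j = round(pi/(4*theta) - 1/2).
pi/(4*theta) - 1/2 = 2034.1036
(For comparison, the common estimate pi/4 * sqrt(N/k) = 2034.6037; the exact maximiser is used here.)
Optimal iterations = 2034

2034


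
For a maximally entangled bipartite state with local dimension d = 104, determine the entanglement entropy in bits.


For a maximally entangled state in d x d:
S = log2(d) = log2(104)
= 6.7004

6.7004


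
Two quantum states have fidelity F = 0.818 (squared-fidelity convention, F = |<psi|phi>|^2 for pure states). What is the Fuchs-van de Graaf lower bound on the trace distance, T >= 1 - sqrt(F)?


Fuchs-van de Graaf (squared-fidelity convention): 1 - sqrt(F) <= T <= sqrt(1 - F).
Lower bound: T >= 1 - sqrt(F)
sqrt(F) = sqrt(0.818) = 0.9044
T >= 1 - 0.9044
T >= 0.0956

0.0956


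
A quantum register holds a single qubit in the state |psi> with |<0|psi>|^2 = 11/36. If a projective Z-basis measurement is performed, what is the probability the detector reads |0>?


|alpha|^2 = 11/36 = 0.3056
|beta|^2 = 1 - 11/36 = 25/36 = 0.6944
P(|0>) = |alpha|^2 = 0.3056

0.3056


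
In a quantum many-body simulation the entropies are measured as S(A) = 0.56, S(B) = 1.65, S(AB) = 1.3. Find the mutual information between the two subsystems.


I(A:B) = S(A) + S(B) - S(AB)
= 0.56 + 1.65 - 1.3
= 0.9100

0.9100


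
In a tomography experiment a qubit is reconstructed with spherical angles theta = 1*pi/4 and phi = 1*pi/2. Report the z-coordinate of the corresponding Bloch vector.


theta = 0.7854, phi = 1.5708
r_z = cos(theta) = 0.7071

0.7071


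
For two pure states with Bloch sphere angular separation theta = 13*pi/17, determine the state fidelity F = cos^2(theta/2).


For states separated by angle theta on Bloch sphere:
F = cos^2(theta/2)
theta = 13*pi/17 = 2.4024
theta/2 = 1.2012
cos(theta/2) = 0.3612
F = 0.1305

0.1305


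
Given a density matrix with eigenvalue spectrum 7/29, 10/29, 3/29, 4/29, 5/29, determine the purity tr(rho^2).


tr(rho^2) = sum of eigenvalues squared
= (7/29)^2 + (10/29)^2 + (3/29)^2 + (4/29)^2 + (5/29)^2
= (49 + 100 + 9 + 16 + 25) / 841
= 199/841
= 0.2366

0.2366


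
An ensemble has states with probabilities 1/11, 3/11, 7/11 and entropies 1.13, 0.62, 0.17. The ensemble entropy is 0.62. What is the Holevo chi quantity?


chi = S(rho) - sum_i p_i * S(rho_i)
Weighted entropy = 1/11 * 1.13 + 3/11 * 0.62 + 7/11 * 0.17
= 0.3800
chi = 0.62 - 0.3800
= 0.2400

0.2400


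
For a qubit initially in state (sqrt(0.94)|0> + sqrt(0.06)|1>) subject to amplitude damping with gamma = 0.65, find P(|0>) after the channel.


For amplitude damping with parameter gamma on state sqrt(a)|0> + sqrt(b)|1>:
alpha^2 = 0.94, beta^2 = 0.06
P(|0>) = alpha^2 + gamma * beta^2
= 0.94 + 0.65 * 0.06
= 0.94 + 0.0390
= 0.9790

0.9790


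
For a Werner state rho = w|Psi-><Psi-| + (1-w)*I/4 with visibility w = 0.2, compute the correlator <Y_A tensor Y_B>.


|Psi-> = (|01> - |10>)/sqrt(2)
For the pure Bell state, <Y_A Y_B> = -1 (Bell-state Pauli correlator).
The maximally-mixed part I/4 has tr(I/4 * P tensor P) = 0 for any traceless Pauli P.
So <Y_A Y_B>_rho = w * (-1) + (1 - w) * 0
= 0.2 * (-1)
= -0.2000

-0.2000


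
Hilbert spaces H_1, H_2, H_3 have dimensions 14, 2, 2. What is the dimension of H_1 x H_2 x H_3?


dim(H_1 x H_2 x H_3) = 14 * 2 * 2
= 28 * 2
= 56

56


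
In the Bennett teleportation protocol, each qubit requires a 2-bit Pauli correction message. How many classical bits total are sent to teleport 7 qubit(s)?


Quantum teleportation requires 2 classical bits per qubit teleported.
7 qubit(s) -> 2 * 7 = 14 classical bits

14


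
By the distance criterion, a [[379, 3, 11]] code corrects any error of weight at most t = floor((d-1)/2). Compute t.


Code parameters: [[379, 3, 11]], distance d = 11.
Number of correctable errors = floor((d-1)/2)
= floor((11 - 1)/2)
= floor(10/2)
= 5

5


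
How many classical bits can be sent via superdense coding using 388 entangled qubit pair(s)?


Superdense coding allows 2 classical bits per shared entangled pair.
388 pair(s) -> 2 * 388 = 776 classical bits

776


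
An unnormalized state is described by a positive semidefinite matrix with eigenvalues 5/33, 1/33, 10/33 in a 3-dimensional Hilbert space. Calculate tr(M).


tr(M) = sum of eigenvalues
= 5/33 + 1/33 + 10/33
= 16/33
= 0.4848

0.4848


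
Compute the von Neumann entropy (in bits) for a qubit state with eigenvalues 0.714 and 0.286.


S = -p*log2(p) - (1-p)*log2(1-p)
p = 0.7140, 1-p = 0.2860
= -0.7140 * log2(0.7140) - 0.2860 * log2(0.2860)
= -(-0.3470) - (-0.5165)
= 0.8635

0.8635


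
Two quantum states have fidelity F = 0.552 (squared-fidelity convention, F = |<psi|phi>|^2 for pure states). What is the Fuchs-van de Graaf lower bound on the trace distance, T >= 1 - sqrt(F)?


Fuchs-van de Graaf (squared-fidelity convention): 1 - sqrt(F) <= T <= sqrt(1 - F).
Lower bound: T >= 1 - sqrt(F)
sqrt(F) = sqrt(0.552) = 0.7430
T >= 1 - 0.7430
T >= 0.2570

0.2570


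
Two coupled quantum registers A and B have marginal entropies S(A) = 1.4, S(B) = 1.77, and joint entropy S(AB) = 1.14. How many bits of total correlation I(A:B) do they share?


I(A:B) = S(A) + S(B) - S(AB)
= 1.4 + 1.77 - 1.14
= 2.0300

2.0300


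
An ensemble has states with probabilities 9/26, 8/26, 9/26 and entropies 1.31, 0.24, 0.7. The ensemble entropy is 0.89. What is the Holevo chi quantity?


chi = S(rho) - sum_i p_i * S(rho_i)
Weighted entropy = 9/26 * 1.31 + 8/26 * 0.24 + 9/26 * 0.7
= 0.7696
chi = 0.89 - 0.7696
= 0.1204

0.1204


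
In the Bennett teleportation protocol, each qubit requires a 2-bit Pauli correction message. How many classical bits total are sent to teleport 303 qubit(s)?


Quantum teleportation requires 2 classical bits per qubit teleported.
303 qubit(s) -> 2 * 303 = 606 classical bits

606


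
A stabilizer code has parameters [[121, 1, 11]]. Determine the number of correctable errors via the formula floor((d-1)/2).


Code parameters: [[121, 1, 11]], distance d = 11.
Number of correctable errors = floor((d-1)/2)
= floor((11 - 1)/2)
= floor(10/2)
= 5

5


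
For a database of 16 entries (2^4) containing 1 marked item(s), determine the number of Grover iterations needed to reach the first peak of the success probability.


After j Grover iterations the success probability is P(j) = sin^2((2j+1)*theta), where sin(theta) = sqrt(k/N).
N = 2^4 = 16, k = 1
sin(theta) = sqrt(k/N) = 0.25
theta = arcsin(sqrt(k/N)) = 0.2526802551 rad
P(j) reaches its first maximum when (2j+1)*theta is as close as possible to pi/2, i.e. j = round(pi/(4*theta) - 1/2).
pi/(4*theta) - 1/2 = 2.6083
(For comparison, the common estimate pi/4 * sqrt(N/k) = 3.1416; the exact maximiser is used here.)
Optimal iterations = 3

3


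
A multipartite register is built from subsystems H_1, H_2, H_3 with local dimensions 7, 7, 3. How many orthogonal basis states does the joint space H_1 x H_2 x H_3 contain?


dim(H_1 x H_2 x H_3) = 7 * 7 * 3
= 49 * 3
= 147

147


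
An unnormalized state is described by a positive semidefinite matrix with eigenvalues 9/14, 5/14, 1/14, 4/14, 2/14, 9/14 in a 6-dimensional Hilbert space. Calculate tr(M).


tr(M) = sum of eigenvalues
= 9/14 + 5/14 + 1/14 + 4/14 + 2/14 + 9/14
= 30/14
= 2.1429

2.1429


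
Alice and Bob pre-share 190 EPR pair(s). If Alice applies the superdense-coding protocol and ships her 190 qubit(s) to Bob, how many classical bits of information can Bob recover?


Superdense coding allows 2 classical bits per shared entangled pair.
190 pair(s) -> 2 * 190 = 380 classical bits

380


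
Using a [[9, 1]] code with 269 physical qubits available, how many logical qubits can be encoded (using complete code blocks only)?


Each code block uses 9 physical qubits for 1 logical qubit(s).
Number of complete blocks = floor(269 / 9) = 29
Logical qubits = 29 * 1
= 29

29


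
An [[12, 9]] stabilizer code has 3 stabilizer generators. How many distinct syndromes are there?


Each stabilizer generator gives a binary (+1 or -1) measurement outcome.
With 3 independent generators:
Total syndromes = 2^3
= 8

8


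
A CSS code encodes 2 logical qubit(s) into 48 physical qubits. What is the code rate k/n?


Code rate R = k/n
= 2/48
= 0.0417

0.0417


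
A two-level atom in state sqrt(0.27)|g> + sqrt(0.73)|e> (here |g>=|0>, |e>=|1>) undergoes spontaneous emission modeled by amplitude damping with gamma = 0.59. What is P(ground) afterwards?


For amplitude damping with parameter gamma on state sqrt(a)|0> + sqrt(b)|1>:
alpha^2 = 0.27, beta^2 = 0.73
P(|0>) = alpha^2 + gamma * beta^2
= 0.27 + 0.59 * 0.73
= 0.27 + 0.4307
= 0.7007

0.7007


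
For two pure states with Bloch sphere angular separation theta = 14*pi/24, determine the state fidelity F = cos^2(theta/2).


For states separated by angle theta on Bloch sphere:
F = cos^2(theta/2)
theta = 14*pi/24 = 1.8326
theta/2 = 0.9163
cos(theta/2) = 0.6088
F = 0.3706

0.3706


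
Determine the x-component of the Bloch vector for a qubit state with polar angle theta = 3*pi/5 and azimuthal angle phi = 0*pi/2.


theta = 1.8850, phi = 0.0000
r_x = sin(theta)*cos(phi) = 0.9511 * 1.0000
r_x = 0.9511

0.9511


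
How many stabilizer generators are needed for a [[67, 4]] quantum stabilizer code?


For an [[n,k]] stabilizer code:
Number of stabilizer generators = n - k
= 67 - 4
= 63

63
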